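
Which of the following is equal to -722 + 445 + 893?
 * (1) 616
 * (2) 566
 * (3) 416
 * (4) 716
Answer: 1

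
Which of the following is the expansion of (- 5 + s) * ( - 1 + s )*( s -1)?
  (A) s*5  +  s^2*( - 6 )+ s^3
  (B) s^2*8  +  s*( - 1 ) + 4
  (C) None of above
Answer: C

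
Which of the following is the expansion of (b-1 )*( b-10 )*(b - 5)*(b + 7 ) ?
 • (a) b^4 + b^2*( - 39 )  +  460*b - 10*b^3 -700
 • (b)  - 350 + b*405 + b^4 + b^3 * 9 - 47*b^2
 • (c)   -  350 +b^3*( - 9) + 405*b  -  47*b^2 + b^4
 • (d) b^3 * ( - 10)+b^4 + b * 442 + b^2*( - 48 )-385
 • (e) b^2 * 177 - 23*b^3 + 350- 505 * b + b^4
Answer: c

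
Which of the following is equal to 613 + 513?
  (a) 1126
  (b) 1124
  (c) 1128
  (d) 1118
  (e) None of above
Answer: a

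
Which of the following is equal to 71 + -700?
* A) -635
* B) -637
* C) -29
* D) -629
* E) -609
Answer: D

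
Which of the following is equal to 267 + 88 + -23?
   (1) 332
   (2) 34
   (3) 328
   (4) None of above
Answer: 1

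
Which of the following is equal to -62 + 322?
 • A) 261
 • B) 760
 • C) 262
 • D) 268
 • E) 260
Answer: E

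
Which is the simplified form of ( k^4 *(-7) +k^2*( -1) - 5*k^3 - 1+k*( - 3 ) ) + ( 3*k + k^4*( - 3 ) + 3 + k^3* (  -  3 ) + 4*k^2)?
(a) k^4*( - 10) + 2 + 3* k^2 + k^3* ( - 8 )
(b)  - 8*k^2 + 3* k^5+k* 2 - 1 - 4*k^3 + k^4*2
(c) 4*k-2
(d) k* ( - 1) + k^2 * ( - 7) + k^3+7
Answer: a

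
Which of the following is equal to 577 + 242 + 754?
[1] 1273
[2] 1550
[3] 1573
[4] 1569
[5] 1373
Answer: 3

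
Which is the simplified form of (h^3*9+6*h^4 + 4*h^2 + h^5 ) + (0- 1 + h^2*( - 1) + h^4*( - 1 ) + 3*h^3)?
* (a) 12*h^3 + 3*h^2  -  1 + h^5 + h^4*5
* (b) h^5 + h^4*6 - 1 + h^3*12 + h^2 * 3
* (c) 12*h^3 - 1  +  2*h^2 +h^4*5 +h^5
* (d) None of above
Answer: a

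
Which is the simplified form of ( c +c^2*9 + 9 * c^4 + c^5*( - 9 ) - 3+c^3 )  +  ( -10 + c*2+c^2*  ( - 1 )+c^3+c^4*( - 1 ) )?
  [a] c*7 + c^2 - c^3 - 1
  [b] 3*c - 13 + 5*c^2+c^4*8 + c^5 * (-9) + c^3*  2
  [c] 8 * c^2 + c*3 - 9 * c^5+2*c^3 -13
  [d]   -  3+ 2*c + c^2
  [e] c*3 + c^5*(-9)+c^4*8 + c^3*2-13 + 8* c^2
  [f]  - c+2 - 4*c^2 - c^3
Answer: e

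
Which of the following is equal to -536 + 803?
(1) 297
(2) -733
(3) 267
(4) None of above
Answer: 3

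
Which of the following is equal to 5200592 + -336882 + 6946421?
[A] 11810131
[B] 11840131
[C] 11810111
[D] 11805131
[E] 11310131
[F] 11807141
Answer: A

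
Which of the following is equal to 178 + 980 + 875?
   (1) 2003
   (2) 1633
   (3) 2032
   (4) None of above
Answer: 4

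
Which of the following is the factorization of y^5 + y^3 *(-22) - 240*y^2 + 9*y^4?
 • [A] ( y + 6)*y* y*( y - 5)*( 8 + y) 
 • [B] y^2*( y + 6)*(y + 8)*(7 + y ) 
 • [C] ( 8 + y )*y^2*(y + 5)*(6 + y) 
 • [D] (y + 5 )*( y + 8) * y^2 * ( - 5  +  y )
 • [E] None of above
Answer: A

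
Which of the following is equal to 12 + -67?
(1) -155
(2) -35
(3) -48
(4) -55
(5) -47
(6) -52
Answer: 4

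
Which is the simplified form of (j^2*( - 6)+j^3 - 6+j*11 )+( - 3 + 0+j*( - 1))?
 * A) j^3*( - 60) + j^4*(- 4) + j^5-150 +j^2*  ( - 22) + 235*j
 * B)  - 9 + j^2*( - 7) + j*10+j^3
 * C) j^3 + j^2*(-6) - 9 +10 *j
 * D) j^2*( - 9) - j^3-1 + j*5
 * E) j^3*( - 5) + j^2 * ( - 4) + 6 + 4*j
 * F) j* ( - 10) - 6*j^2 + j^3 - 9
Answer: C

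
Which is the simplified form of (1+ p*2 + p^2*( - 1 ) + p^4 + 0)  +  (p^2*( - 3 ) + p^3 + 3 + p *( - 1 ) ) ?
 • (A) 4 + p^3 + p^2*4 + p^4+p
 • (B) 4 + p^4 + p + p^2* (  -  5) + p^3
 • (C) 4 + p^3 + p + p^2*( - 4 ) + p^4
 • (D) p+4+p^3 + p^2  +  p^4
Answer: C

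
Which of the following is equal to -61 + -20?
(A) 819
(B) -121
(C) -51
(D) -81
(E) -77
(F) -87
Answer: D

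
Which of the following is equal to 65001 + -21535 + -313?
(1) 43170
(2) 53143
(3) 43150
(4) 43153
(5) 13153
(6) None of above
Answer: 4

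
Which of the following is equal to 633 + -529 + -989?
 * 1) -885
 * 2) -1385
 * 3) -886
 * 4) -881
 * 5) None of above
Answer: 1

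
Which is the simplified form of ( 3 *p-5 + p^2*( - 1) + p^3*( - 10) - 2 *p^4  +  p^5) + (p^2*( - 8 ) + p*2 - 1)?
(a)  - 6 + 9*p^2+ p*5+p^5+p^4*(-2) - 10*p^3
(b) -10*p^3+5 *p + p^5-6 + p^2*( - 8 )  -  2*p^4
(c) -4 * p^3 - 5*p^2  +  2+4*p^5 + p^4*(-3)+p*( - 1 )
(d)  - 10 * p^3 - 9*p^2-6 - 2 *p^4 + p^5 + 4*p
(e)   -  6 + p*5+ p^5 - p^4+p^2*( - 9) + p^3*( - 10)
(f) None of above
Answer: f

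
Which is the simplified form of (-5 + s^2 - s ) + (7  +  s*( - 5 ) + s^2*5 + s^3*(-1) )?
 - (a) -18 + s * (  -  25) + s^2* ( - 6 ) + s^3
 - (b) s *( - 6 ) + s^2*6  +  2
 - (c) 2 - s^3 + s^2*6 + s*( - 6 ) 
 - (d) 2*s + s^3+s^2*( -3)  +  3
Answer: c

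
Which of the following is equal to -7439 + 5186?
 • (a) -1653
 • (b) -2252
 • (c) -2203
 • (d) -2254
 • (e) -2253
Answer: e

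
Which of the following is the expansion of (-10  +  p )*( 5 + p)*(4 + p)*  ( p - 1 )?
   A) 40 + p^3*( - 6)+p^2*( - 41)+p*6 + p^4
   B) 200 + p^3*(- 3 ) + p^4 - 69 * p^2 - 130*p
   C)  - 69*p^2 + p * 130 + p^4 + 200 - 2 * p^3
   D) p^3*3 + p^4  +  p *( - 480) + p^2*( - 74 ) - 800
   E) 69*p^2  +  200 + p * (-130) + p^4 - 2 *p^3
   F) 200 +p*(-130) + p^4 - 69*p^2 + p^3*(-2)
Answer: F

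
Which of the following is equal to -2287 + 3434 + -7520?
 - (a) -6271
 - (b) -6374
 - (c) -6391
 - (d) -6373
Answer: d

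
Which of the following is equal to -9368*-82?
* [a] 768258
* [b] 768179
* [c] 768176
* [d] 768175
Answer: c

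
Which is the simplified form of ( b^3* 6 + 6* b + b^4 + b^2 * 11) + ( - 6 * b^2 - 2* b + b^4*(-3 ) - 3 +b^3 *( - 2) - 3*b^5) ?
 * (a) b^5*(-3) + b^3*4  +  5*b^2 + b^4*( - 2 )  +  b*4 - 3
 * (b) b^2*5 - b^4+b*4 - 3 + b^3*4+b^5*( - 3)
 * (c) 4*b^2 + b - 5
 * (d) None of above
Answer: a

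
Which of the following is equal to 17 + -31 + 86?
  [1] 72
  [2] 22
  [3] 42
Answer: 1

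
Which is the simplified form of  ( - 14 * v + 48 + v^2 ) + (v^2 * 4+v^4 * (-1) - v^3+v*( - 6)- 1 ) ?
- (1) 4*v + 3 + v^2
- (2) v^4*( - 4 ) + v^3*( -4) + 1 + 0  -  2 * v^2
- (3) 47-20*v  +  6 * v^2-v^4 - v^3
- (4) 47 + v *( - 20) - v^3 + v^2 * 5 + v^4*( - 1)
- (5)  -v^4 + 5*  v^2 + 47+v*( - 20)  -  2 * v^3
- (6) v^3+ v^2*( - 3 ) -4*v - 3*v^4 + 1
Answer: 4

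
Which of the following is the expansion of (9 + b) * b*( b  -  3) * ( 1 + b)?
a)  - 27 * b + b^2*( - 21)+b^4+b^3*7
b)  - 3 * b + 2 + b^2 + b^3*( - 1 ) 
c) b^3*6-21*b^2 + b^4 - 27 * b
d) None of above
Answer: a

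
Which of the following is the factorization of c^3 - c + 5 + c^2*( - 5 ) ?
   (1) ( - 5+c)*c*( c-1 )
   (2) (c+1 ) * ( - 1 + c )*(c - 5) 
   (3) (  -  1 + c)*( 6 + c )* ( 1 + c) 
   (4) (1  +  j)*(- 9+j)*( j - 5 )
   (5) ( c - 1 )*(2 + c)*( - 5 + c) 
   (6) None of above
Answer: 2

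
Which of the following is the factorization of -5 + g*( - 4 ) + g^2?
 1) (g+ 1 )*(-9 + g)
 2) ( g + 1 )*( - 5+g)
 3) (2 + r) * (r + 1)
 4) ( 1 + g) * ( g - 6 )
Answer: 2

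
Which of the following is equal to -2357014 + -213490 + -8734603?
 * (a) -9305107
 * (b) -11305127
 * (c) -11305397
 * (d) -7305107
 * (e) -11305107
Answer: e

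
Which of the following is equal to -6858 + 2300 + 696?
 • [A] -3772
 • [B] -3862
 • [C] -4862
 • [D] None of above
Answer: B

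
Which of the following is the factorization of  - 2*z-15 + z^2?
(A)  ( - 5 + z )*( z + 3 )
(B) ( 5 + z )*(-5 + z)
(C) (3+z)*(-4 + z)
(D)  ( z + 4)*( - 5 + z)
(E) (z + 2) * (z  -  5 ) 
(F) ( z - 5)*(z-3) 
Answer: A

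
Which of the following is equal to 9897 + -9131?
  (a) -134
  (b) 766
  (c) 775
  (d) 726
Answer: b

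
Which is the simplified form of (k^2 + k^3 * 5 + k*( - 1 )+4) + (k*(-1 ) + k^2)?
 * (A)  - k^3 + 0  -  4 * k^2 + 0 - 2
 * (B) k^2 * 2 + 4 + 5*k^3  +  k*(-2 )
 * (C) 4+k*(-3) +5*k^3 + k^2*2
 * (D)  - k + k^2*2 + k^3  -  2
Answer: B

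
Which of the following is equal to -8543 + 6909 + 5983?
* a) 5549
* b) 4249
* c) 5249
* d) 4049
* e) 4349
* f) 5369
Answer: e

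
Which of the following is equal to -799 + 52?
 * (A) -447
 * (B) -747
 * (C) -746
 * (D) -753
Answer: B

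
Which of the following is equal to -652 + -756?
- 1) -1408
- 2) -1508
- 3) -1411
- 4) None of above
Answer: 1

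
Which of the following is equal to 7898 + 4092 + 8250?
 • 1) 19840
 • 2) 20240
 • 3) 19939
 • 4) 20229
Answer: 2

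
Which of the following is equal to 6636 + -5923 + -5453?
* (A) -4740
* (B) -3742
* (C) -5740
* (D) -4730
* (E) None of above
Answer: A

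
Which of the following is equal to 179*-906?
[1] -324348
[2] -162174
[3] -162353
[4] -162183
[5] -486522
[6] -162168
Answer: 2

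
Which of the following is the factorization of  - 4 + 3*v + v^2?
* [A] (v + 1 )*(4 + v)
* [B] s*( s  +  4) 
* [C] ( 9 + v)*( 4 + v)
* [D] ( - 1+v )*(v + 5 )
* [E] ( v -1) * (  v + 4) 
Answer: E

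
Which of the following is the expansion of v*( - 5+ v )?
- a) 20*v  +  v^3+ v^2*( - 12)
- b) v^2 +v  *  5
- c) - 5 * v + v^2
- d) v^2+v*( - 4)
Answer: c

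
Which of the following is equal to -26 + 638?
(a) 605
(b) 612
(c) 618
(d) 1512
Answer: b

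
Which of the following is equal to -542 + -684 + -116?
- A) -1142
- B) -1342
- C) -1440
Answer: B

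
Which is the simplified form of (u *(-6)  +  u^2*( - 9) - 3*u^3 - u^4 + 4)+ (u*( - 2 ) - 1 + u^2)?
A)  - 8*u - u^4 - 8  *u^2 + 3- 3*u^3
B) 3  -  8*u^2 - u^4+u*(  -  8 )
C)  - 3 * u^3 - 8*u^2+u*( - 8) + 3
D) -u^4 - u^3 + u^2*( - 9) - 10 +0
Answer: A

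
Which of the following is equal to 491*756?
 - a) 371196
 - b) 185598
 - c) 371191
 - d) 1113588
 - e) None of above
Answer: a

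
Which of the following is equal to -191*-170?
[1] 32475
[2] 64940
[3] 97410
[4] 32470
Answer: 4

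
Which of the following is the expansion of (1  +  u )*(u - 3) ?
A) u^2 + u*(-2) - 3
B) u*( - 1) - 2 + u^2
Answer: A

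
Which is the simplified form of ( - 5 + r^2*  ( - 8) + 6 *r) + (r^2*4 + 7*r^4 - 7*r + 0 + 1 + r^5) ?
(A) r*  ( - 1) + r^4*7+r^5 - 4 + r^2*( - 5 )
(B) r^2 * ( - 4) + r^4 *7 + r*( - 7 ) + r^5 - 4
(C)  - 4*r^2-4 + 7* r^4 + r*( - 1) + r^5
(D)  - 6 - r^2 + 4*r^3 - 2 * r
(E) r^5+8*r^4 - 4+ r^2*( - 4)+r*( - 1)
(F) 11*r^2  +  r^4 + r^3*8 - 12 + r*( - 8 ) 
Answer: C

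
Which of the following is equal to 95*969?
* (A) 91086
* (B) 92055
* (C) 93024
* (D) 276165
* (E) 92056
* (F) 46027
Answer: B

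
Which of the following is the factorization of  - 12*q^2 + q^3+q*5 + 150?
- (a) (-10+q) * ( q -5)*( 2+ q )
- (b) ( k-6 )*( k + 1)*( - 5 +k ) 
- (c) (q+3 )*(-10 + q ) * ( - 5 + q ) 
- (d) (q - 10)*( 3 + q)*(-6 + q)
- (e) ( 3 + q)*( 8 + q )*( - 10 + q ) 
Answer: c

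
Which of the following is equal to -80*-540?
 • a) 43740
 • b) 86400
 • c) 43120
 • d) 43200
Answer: d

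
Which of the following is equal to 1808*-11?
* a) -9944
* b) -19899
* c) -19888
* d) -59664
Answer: c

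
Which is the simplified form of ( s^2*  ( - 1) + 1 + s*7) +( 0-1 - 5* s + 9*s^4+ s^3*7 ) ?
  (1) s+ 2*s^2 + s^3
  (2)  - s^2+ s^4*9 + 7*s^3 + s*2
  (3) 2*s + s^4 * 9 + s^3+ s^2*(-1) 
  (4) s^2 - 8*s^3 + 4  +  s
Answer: 2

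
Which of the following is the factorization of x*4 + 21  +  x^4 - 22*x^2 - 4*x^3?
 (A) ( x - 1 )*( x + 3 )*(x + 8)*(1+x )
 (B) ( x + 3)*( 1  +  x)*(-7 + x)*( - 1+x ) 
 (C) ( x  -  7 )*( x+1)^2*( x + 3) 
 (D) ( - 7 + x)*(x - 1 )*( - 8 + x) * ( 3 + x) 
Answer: B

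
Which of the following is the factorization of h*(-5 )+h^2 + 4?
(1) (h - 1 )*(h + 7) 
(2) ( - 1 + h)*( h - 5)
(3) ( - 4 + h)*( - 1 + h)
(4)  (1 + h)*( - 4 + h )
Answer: 3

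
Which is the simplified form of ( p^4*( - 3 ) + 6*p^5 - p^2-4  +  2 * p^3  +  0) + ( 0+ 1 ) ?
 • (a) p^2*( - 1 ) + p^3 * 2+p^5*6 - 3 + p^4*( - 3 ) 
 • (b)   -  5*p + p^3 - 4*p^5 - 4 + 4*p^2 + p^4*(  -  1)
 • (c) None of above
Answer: a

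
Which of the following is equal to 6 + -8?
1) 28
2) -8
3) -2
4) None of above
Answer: 3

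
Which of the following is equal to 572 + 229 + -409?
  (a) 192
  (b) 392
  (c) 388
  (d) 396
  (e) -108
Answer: b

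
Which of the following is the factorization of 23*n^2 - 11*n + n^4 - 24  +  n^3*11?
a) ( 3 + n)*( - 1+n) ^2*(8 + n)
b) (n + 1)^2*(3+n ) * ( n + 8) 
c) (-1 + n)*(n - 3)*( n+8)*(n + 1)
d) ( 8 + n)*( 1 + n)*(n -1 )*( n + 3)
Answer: d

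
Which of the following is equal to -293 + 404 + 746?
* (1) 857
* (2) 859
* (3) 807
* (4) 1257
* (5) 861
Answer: 1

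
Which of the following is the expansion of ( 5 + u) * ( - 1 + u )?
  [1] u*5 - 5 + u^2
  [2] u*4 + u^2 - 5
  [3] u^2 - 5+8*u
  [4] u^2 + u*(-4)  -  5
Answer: 2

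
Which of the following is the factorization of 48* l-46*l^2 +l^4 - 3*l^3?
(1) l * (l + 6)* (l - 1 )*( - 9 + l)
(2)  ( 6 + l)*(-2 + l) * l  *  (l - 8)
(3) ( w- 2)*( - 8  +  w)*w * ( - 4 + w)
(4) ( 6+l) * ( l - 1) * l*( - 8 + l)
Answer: 4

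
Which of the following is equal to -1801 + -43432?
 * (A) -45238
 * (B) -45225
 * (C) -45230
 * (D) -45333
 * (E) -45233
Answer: E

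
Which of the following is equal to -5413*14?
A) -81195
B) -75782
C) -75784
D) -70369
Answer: B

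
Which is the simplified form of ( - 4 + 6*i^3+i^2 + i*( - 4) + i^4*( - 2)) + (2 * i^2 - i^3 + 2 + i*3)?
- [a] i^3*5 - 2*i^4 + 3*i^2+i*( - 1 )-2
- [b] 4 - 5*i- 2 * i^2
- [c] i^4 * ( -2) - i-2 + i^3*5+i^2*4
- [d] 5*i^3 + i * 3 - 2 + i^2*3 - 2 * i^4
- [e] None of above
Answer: a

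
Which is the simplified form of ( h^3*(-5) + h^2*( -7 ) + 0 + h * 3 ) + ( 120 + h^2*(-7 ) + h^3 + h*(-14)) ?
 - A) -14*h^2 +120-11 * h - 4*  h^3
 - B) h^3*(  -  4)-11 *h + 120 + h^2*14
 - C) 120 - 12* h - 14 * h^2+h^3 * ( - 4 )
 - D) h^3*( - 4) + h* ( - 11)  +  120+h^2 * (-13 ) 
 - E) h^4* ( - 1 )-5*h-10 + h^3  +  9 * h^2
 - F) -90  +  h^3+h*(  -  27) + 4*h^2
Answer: A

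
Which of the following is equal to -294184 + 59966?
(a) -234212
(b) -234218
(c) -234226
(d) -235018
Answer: b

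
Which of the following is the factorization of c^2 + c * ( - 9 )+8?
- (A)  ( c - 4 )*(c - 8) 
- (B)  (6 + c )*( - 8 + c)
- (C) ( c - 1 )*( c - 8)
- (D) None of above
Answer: C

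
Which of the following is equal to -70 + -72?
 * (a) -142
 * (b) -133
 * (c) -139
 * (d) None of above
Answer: a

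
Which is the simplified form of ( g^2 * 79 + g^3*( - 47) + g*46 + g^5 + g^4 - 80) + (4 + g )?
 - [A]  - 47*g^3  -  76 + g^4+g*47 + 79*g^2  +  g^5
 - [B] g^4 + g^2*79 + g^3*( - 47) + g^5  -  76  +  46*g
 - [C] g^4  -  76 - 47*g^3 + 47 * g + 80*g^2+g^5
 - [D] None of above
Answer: A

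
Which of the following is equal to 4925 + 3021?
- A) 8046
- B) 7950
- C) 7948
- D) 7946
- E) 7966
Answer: D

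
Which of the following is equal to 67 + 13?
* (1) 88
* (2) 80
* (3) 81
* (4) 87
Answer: 2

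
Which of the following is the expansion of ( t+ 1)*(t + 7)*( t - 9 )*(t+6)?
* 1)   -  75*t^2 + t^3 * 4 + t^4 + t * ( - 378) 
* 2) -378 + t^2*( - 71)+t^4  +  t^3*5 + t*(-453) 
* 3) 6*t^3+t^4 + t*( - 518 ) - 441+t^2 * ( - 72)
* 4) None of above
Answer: 2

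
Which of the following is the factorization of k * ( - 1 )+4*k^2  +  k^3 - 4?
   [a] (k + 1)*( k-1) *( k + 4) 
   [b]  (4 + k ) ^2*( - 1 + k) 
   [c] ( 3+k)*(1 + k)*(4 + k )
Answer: a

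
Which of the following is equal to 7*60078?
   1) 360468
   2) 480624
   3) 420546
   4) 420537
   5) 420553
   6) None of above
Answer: 3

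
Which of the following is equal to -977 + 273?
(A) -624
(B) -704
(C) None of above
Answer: B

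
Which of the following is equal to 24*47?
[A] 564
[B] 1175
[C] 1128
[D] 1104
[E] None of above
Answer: C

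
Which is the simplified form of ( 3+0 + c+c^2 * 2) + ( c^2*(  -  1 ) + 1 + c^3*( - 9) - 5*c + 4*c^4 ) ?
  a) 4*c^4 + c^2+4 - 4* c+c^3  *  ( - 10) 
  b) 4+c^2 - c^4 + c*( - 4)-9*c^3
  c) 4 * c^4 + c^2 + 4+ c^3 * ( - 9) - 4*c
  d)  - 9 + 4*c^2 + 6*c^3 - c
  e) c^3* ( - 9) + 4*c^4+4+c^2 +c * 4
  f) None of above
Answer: c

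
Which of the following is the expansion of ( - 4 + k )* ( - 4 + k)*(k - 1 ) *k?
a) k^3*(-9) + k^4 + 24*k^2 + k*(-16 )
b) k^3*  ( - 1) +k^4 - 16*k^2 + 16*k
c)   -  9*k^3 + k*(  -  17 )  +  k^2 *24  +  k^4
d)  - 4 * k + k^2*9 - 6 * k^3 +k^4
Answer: a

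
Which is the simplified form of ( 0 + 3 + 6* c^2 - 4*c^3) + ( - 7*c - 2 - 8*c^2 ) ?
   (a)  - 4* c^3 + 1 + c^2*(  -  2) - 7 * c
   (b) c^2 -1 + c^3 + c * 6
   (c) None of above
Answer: a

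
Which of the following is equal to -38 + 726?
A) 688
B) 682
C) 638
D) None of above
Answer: A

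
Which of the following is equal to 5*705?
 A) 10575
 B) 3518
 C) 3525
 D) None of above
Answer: C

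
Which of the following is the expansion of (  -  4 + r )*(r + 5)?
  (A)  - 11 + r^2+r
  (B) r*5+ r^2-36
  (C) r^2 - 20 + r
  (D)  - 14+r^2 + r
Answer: C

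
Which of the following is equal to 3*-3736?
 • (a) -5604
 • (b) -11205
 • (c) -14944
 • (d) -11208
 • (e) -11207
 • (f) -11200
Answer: d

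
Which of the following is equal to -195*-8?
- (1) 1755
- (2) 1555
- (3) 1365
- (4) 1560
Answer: 4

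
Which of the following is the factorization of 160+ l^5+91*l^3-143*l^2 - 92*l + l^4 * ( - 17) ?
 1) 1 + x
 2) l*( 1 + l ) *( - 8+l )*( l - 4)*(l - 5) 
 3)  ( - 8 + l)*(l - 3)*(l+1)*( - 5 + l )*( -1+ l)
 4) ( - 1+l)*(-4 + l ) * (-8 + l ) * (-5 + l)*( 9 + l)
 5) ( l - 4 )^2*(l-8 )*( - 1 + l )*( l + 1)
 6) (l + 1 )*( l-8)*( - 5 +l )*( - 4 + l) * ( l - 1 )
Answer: 6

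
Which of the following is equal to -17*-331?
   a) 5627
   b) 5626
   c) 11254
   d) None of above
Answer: a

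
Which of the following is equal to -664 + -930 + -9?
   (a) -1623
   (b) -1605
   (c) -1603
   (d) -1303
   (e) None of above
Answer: c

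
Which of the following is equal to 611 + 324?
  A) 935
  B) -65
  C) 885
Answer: A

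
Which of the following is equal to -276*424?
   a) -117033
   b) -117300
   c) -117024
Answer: c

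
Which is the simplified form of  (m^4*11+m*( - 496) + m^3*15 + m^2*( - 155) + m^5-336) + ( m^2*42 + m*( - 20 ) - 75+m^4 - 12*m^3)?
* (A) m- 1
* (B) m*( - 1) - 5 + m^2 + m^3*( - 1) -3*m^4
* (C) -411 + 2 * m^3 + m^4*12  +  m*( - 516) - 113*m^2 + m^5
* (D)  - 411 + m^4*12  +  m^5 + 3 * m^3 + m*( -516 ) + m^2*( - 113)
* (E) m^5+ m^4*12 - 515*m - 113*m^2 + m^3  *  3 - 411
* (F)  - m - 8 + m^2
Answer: D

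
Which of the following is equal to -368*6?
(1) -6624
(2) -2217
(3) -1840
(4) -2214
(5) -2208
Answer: 5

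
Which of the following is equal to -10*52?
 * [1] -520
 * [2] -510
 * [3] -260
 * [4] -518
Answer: 1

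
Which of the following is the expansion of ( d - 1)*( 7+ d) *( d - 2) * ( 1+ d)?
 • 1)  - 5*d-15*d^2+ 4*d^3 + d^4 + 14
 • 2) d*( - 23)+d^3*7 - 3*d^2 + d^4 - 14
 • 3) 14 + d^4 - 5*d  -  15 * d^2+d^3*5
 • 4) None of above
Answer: 3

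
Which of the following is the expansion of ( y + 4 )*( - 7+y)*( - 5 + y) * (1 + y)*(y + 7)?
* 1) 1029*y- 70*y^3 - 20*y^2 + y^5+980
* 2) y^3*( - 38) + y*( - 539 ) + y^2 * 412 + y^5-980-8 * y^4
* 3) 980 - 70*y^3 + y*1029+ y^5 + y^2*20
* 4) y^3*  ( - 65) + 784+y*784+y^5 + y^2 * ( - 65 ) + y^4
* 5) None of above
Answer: 1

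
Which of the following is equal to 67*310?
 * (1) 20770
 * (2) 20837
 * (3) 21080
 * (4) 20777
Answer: 1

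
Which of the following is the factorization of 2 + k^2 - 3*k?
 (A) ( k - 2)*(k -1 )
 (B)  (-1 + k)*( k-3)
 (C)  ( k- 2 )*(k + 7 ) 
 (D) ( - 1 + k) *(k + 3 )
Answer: A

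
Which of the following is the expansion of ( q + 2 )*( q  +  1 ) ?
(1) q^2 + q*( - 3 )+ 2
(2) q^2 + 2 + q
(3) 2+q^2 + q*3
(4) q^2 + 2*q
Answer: 3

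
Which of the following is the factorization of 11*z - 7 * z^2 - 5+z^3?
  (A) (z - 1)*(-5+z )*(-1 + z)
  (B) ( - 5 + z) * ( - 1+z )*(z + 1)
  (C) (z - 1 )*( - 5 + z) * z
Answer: A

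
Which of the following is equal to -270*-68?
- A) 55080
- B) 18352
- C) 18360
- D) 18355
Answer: C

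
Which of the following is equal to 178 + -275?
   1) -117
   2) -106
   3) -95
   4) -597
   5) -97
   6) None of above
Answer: 5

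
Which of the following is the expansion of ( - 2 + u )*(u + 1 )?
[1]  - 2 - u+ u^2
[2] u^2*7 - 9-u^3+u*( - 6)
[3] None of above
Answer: 1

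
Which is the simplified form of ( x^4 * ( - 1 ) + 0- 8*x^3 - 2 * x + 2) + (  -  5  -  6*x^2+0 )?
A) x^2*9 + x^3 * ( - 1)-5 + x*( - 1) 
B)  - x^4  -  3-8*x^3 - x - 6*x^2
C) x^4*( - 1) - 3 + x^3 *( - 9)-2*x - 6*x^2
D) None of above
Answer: D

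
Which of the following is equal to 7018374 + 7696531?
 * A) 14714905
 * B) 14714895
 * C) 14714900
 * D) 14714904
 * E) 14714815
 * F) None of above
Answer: A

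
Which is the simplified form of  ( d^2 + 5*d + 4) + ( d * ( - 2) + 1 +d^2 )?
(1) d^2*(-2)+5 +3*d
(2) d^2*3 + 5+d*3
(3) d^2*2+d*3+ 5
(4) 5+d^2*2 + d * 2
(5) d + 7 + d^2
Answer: 3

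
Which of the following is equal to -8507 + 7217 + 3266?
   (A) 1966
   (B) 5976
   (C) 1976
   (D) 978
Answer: C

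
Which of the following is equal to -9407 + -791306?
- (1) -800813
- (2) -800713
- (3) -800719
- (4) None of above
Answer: 2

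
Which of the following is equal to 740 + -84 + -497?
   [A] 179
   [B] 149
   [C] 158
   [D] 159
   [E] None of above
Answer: D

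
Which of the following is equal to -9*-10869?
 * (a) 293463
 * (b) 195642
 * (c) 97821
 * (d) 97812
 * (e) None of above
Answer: c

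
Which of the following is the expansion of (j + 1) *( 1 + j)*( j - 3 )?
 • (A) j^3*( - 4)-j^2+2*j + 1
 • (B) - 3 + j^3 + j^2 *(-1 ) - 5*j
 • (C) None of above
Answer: B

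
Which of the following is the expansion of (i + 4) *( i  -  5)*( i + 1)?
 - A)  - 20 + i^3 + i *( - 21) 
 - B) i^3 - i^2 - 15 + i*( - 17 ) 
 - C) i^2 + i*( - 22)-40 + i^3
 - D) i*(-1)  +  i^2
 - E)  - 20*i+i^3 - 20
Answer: A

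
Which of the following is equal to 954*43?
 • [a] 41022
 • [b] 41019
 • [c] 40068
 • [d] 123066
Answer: a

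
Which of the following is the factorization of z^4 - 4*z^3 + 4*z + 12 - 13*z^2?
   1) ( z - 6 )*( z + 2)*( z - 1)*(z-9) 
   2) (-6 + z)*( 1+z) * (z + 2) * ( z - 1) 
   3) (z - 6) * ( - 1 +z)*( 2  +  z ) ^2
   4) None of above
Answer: 2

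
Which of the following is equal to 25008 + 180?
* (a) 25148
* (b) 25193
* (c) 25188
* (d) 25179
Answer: c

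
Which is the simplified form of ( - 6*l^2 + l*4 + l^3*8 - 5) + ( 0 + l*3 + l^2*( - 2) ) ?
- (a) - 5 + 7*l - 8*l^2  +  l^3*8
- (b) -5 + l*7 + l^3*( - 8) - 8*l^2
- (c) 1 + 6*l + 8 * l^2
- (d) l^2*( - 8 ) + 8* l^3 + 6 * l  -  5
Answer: a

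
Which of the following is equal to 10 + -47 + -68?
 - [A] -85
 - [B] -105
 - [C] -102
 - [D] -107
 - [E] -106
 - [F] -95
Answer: B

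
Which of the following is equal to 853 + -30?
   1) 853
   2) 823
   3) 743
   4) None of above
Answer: 2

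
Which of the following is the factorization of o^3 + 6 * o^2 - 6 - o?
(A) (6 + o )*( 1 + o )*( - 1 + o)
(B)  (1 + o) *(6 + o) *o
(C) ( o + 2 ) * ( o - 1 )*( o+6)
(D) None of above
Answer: A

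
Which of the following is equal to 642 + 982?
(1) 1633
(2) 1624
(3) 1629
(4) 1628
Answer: 2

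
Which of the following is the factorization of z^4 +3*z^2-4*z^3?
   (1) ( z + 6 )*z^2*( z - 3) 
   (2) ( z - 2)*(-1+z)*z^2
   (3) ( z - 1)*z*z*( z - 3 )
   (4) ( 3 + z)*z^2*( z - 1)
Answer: 3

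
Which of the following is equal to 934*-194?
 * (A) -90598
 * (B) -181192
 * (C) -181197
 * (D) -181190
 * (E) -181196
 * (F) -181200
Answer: E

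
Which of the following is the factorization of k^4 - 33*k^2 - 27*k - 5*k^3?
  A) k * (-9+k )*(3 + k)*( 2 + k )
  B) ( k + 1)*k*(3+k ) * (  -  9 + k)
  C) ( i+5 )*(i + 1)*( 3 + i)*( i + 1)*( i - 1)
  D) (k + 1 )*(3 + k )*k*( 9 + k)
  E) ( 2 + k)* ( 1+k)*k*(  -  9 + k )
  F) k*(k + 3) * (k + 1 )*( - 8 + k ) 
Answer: B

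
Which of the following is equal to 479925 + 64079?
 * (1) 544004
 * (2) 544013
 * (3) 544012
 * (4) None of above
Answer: 1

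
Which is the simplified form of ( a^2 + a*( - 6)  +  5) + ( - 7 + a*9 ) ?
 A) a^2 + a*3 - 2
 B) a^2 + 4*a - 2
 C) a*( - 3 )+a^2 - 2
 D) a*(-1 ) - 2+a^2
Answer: A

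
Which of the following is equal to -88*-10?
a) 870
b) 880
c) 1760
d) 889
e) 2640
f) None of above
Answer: b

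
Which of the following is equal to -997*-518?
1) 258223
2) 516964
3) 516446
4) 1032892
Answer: 3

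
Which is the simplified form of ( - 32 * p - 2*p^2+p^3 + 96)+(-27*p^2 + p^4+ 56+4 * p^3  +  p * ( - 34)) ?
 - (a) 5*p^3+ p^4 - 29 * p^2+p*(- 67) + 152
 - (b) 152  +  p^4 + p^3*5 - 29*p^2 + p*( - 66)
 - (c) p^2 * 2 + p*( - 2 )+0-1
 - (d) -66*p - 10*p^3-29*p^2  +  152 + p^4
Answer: b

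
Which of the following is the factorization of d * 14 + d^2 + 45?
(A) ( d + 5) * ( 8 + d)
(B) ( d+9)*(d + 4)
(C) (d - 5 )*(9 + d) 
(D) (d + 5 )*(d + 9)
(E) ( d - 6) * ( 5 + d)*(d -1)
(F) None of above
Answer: D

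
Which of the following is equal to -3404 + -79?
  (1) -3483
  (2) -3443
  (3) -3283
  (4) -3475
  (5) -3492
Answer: 1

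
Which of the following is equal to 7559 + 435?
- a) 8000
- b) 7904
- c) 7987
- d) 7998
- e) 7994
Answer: e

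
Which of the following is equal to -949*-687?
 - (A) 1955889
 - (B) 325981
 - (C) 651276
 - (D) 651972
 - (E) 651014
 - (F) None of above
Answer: F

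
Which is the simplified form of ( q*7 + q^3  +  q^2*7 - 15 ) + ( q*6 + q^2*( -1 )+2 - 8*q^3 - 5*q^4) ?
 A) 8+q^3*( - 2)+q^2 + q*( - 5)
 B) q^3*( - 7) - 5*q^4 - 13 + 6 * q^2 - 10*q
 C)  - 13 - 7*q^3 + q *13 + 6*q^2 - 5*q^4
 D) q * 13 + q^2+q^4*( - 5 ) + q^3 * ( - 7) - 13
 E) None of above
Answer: C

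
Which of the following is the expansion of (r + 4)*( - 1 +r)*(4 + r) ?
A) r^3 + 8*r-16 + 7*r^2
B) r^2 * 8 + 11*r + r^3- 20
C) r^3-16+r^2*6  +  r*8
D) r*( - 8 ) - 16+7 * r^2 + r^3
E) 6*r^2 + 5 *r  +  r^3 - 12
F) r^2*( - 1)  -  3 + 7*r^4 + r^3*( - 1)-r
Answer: A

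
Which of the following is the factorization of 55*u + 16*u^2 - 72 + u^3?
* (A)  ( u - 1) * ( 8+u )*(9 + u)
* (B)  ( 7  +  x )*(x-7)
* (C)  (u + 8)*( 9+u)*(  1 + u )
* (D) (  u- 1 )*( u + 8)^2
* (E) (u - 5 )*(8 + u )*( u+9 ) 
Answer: A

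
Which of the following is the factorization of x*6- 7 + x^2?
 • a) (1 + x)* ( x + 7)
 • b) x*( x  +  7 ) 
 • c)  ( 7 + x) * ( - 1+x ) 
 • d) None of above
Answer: c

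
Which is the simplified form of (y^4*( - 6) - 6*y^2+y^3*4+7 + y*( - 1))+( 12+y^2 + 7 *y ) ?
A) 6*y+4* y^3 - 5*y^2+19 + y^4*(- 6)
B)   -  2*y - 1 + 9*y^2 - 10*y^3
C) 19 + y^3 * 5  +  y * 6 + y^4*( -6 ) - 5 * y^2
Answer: A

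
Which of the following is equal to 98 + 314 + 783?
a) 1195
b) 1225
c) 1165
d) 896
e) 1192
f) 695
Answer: a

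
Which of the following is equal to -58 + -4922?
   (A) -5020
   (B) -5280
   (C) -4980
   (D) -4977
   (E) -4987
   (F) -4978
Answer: C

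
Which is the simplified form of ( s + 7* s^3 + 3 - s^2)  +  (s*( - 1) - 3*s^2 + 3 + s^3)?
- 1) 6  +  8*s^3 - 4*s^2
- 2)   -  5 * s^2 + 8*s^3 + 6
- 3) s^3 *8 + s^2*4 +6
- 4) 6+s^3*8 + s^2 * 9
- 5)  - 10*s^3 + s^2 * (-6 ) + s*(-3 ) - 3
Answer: 1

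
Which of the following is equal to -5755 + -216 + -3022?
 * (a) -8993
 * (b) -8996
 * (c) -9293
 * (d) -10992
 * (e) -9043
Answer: a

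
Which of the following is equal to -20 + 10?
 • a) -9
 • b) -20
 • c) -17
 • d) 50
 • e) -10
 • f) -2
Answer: e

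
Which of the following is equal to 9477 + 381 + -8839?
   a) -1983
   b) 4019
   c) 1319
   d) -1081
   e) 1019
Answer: e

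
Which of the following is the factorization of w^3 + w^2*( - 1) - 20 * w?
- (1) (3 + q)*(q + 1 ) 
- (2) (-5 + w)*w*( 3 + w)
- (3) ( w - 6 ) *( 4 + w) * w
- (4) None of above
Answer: 4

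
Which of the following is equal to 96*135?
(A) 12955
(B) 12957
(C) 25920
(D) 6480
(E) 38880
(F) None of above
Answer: F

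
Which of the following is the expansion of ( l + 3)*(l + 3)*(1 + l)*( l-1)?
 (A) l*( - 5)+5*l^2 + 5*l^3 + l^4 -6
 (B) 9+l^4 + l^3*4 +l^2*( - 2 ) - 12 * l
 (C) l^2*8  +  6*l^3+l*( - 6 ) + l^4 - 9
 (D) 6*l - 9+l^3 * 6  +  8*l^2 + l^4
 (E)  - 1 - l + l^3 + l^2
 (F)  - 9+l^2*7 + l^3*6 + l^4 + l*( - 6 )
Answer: C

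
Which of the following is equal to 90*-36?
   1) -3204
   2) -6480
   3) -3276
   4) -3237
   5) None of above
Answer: 5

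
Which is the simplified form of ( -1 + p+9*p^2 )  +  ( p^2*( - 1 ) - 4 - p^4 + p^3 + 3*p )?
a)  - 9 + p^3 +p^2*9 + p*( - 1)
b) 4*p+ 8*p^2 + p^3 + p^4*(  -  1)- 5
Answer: b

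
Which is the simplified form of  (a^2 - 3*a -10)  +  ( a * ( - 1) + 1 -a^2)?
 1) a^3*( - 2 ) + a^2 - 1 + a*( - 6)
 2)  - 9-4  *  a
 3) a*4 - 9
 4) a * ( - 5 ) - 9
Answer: 2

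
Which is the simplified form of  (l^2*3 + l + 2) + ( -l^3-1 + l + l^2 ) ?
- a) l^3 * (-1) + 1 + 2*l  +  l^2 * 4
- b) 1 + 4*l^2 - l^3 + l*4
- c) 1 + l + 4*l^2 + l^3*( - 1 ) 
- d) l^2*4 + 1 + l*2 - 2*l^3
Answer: a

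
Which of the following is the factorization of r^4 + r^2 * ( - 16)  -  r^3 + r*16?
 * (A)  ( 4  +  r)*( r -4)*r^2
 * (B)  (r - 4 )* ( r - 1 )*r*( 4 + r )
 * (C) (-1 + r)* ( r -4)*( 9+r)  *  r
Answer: B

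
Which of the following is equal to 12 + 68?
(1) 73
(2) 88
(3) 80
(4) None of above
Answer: 3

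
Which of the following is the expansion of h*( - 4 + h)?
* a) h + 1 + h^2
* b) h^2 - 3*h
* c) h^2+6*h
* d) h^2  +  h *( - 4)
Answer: d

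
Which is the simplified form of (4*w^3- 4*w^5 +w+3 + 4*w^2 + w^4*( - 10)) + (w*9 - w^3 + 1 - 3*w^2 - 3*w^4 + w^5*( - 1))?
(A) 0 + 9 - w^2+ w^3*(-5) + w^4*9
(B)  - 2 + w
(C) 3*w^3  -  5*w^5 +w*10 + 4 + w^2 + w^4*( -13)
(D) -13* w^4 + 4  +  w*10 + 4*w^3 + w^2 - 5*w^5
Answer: C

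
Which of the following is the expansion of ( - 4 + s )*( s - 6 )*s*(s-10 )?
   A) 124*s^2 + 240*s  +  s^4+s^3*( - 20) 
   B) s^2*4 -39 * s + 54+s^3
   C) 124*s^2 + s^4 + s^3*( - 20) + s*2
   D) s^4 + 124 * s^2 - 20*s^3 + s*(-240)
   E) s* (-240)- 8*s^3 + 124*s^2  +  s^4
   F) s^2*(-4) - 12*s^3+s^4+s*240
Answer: D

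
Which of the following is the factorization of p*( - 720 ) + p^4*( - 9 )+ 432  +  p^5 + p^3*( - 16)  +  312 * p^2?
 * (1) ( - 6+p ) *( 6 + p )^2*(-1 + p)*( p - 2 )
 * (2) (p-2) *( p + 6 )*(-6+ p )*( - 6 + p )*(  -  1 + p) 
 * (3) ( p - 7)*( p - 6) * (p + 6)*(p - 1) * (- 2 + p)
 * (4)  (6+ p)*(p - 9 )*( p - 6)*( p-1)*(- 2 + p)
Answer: 2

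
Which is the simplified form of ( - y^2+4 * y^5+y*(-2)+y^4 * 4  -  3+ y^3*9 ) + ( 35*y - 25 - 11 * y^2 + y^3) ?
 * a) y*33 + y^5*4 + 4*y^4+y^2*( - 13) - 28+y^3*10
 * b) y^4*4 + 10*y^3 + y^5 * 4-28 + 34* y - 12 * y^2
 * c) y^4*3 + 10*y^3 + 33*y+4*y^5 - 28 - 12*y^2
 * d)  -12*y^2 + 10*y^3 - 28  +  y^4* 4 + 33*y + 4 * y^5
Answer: d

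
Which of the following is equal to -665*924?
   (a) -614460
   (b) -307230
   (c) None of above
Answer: a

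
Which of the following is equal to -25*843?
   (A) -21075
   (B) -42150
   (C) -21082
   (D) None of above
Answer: A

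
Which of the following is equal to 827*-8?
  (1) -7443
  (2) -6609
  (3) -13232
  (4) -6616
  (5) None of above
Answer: 4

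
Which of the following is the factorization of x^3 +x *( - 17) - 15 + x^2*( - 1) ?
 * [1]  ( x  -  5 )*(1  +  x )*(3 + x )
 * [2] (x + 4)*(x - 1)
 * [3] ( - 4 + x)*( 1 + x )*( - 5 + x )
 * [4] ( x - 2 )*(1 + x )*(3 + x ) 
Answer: 1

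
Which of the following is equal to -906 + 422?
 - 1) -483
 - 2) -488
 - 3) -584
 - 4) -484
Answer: 4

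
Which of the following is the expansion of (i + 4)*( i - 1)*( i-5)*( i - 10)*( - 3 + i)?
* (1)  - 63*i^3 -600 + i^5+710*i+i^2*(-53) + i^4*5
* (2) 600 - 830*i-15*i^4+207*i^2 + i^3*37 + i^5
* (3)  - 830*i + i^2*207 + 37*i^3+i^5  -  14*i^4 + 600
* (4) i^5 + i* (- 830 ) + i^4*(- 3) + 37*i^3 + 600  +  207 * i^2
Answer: 2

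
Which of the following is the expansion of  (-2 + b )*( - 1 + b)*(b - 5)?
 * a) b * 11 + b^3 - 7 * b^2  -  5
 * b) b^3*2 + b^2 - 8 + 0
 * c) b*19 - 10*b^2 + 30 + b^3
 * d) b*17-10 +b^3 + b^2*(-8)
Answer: d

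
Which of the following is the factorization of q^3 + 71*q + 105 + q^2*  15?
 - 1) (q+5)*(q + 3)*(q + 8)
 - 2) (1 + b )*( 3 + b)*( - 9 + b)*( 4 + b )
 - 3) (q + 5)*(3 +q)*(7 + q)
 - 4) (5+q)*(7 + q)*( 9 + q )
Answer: 3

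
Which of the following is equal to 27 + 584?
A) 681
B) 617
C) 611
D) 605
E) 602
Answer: C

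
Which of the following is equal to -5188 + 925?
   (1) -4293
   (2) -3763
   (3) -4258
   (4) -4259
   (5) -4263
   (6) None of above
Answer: 5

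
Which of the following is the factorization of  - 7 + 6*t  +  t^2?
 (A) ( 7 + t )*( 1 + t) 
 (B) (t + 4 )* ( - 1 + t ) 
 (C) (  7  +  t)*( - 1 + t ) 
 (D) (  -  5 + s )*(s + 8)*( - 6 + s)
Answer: C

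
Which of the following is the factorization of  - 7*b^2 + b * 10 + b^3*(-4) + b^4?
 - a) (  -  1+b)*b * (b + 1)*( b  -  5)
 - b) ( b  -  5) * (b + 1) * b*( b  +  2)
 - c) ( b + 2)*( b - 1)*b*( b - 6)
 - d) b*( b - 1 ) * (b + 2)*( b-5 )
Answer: d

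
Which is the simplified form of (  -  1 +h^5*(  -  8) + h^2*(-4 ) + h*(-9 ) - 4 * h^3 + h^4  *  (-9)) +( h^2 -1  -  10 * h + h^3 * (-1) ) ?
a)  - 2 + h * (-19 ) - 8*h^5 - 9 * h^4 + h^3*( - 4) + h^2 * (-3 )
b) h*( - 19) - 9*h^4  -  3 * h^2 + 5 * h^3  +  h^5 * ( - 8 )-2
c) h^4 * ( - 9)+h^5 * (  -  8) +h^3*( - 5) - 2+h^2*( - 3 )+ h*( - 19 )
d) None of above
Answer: c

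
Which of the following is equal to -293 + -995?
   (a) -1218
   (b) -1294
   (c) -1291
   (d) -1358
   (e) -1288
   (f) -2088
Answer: e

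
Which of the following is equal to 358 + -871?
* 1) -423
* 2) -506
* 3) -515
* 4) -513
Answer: 4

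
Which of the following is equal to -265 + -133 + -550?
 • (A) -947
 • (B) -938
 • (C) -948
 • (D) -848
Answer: C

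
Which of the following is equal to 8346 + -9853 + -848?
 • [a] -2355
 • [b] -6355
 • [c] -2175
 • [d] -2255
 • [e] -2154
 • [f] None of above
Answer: a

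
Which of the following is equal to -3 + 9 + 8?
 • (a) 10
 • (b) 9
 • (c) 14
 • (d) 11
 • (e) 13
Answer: c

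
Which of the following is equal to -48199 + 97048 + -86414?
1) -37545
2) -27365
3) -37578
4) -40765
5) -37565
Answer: 5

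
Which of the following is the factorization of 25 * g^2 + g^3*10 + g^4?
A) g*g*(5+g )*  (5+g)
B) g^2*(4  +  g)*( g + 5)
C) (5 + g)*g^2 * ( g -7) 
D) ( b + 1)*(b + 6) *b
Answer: A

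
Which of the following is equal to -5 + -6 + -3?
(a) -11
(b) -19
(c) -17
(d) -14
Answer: d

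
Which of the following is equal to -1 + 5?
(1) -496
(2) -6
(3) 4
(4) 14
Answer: 3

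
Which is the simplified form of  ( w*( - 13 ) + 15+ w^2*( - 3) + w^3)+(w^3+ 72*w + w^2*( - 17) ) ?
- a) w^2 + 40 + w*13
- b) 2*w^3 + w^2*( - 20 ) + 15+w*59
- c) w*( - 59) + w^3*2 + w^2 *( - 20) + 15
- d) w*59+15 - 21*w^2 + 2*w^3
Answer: b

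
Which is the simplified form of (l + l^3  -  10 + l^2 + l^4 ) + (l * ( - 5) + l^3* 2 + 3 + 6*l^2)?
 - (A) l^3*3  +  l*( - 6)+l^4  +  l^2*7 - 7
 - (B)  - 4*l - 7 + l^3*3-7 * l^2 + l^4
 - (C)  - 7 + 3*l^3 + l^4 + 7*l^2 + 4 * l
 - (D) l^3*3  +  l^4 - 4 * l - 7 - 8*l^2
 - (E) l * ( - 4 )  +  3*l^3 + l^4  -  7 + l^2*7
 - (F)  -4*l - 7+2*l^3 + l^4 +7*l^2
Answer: E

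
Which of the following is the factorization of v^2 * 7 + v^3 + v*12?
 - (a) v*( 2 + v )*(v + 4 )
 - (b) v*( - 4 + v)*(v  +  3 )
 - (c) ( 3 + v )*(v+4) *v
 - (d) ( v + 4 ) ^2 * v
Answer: c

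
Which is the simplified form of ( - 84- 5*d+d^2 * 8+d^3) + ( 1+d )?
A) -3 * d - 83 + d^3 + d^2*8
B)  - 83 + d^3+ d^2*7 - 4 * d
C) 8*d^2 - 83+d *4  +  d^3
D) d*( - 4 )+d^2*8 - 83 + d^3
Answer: D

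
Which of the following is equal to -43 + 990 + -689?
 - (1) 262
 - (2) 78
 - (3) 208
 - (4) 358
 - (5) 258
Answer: 5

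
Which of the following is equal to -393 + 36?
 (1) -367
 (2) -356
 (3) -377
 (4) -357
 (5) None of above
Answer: 4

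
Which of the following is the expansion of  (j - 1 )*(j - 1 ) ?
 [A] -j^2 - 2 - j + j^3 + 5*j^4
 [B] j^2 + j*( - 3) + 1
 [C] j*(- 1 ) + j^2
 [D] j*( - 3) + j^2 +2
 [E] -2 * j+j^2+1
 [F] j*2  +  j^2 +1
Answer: E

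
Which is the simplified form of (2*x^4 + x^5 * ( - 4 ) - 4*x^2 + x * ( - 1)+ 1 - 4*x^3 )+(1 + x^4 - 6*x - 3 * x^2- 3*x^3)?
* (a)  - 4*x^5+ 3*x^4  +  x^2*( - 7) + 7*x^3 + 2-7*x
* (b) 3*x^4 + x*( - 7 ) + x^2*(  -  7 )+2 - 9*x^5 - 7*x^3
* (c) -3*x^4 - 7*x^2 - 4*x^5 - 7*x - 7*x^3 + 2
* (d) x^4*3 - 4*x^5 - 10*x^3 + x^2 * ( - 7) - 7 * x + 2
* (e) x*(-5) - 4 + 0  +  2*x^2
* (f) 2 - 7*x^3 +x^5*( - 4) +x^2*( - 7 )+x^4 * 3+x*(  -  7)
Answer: f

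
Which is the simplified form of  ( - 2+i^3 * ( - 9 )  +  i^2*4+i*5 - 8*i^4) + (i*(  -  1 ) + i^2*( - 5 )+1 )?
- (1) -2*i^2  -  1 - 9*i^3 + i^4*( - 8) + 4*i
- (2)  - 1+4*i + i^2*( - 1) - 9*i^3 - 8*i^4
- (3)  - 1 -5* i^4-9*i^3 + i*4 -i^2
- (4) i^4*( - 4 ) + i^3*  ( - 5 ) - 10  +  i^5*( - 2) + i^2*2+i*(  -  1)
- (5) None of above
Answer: 2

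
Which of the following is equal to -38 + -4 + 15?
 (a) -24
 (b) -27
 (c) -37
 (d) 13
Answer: b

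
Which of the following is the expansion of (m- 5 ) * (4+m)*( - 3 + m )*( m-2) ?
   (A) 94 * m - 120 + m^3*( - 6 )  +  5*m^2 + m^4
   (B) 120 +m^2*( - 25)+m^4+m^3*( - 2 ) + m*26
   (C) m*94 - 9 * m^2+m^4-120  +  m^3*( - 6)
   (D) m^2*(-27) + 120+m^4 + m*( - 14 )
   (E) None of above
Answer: C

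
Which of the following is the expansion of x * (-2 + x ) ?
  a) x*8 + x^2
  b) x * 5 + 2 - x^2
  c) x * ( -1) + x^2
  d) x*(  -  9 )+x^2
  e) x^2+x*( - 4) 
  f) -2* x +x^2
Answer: f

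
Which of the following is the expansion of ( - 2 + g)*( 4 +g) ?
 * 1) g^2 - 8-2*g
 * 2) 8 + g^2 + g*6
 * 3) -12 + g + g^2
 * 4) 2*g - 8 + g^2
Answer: 4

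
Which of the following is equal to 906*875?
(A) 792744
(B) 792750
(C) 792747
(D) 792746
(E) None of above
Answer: B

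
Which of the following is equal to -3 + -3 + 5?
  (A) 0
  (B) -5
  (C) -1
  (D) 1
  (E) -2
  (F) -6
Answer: C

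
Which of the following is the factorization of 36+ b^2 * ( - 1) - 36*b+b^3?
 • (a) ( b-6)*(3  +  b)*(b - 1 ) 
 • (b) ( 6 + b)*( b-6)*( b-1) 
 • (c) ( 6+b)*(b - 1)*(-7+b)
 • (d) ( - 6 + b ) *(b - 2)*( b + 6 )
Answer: b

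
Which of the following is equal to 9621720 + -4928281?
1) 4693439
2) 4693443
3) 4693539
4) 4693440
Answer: 1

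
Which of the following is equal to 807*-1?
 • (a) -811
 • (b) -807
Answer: b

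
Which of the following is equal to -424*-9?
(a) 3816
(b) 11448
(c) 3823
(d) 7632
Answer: a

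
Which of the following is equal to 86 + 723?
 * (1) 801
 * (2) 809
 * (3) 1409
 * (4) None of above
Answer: 2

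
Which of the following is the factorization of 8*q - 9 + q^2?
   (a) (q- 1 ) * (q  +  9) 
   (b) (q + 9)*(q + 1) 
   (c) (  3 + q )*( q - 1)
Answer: a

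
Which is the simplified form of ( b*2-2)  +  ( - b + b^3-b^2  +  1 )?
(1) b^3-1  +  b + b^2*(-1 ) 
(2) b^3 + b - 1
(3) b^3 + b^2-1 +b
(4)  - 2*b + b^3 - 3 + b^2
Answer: 1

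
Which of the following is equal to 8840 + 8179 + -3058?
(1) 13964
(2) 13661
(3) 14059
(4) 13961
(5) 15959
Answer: 4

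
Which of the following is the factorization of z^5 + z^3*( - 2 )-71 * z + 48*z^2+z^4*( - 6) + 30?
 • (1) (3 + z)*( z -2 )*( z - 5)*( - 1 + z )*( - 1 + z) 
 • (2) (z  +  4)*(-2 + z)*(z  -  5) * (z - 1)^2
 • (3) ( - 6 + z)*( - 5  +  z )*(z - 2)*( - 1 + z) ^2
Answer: 1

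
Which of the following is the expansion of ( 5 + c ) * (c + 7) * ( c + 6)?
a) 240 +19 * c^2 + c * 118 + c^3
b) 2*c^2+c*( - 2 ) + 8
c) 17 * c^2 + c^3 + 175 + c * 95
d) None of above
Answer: d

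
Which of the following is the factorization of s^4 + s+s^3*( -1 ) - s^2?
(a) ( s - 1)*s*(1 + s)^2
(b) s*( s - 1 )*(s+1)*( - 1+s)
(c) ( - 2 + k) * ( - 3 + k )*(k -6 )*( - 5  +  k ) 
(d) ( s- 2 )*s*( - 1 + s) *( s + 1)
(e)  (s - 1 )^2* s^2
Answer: b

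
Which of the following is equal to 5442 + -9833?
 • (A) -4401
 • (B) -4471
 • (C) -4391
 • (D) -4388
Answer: C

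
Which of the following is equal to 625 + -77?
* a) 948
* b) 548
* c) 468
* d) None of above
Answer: b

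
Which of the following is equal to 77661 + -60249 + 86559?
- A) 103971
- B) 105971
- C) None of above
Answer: A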